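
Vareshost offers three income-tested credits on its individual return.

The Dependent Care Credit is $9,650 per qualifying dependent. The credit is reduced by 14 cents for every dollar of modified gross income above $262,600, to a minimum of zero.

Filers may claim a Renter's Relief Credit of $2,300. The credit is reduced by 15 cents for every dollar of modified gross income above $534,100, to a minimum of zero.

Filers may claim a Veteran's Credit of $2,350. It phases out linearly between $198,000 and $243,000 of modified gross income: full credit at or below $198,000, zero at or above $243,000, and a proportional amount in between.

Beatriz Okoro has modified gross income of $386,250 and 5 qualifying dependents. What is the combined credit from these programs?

Dependent Care Credit: base = 5 × $9,650 = $48,250. 14% of the $123,650 excess over $262,600 is $17,311; credit = $48,250 − $17,311 = $30,939.
Renter's Relief Credit: $386,250 is at or below the $534,100 threshold, so the full $2,300 applies.
Veteran's Credit: $386,250 is at or above $243,000, so the credit is $0.
Total: $30,939 + $2,300 + $0 = $33,239.

$33,239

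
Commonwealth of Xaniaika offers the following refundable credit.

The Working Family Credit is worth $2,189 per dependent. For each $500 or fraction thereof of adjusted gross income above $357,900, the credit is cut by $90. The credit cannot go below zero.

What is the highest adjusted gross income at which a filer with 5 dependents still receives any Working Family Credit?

Full credit = 5 × $2,189 = $10,945.
After 121 increments the reduction is 121 × $90 = $10,890, leaving $55; one more increment wipes it out. Increment 121 ends at excess 121 × $500 = $60,500, so the highest qualifying income is $357,900 + $60,500 = $418,400.

$418,400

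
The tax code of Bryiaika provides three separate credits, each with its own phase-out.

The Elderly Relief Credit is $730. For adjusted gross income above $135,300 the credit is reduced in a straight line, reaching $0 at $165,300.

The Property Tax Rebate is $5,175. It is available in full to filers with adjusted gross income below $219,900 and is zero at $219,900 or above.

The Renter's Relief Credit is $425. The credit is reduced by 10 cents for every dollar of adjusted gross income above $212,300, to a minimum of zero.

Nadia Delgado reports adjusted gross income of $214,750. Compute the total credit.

$5,355

Elderly Relief Credit: $214,750 is at or above $165,300, so the credit is $0.
Property Tax Rebate: $214,750 is below the $219,900 cutoff, so the full $5,175 applies.
Renter's Relief Credit: 10% of the $2,450 excess over $212,300 is $245; credit = $425 − $245 = $180.
Total: $0 + $5,175 + $180 = $5,355.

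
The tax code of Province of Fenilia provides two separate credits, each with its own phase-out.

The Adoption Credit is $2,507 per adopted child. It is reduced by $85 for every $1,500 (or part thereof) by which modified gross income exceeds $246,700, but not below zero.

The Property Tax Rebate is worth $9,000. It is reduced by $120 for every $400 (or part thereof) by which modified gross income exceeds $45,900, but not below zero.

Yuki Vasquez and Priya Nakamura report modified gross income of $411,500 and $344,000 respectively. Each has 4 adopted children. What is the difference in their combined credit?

$3,825

Yuki ($411,500): Adoption Credit: base = 4 × $2,507 = $10,028. income exceeds $246,700 by $164,800, which is 110 full-or-partial $1,500 increments; reduction = 110 × $85 = $9,350, leaving $678. Property Tax Rebate: income exceeds $45,900 by $365,600 → 914 increments × $120 = $109,680 ≥ base, so the credit is $0. total $678 + $0 = $678
Priya ($344,000): Adoption Credit: base = 4 × $2,507 = $10,028. income exceeds $246,700 by $97,300, which is 65 full-or-partial $1,500 increments; reduction = 65 × $85 = $5,525, leaving $4,503. Property Tax Rebate: income exceeds $45,900 by $298,100 → 746 increments × $120 = $89,520 ≥ base, so the credit is $0. total $4,503 + $0 = $4,503
Difference: |$678 − $4,503| = $3,825.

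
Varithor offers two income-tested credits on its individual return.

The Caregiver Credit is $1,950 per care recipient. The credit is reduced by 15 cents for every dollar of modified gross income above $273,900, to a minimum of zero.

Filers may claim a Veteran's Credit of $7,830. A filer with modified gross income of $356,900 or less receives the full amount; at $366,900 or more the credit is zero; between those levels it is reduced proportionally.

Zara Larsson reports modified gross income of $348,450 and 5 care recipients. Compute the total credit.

$7,830

Caregiver Credit: base = 5 × $1,950 = $9,750. 15% of the $74,550 excess over $273,900 is $11,182.50 ≥ base, so the credit is $0.
Veteran's Credit: $348,450 is at or below the $356,900 threshold, so the full $7,830 applies.
Total: $0 + $7,830 = $7,830.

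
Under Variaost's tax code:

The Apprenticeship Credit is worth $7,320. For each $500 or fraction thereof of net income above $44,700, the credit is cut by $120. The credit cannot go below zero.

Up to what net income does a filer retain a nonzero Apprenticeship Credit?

After 60 increments the reduction is 60 × $120 = $7,200, leaving $120; one more increment wipes it out. Increment 60 ends at excess 60 × $500 = $30,000, so the highest qualifying income is $44,700 + $30,000 = $74,700.

$74,700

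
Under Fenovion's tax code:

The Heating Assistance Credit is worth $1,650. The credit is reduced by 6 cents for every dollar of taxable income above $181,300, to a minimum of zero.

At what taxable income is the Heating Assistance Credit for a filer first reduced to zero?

The credit falls by 6% of each dollar above $181,300, so it reaches zero when the excess is $1,650 / 6% = $27,500: income = $181,300 + $27,500 = $208,800.

$208,800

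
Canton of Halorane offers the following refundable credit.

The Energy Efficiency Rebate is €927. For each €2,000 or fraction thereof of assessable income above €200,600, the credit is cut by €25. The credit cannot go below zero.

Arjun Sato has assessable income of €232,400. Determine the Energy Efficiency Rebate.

Energy Efficiency Rebate: income exceeds €200,600 by €31,800, which is 16 full-or-partial €2,000 increments; reduction = 16 × €25 = €400, leaving €527.

€527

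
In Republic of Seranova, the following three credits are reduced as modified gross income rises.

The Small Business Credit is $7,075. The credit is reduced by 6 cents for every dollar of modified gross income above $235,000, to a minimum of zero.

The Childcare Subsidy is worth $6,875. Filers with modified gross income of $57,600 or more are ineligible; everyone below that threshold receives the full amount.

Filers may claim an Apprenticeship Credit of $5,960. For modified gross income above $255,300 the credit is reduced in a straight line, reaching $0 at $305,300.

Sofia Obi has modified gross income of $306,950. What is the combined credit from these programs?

Small Business Credit: 6% of the $71,950 excess over $235,000 is $4,317; credit = $7,075 − $4,317 = $2,758.
Childcare Subsidy: $306,950 meets or exceeds the $57,600 cutoff, so the credit is $0.
Apprenticeship Credit: $306,950 is at or above $305,300, so the credit is $0.
Total: $2,758 + $0 + $0 = $2,758.

$2,758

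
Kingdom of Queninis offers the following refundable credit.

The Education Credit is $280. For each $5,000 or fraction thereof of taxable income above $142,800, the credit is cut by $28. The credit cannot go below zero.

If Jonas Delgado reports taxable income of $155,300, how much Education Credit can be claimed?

$196

Education Credit: income exceeds $142,800 by $12,500, which is 3 full-or-partial $5,000 increments; reduction = 3 × $28 = $84, leaving $196.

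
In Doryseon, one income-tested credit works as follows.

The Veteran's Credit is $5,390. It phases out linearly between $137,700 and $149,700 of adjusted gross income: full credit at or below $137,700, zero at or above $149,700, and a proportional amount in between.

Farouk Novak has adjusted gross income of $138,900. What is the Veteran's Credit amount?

$4,851

Veteran's Credit: $138,900 is $1,200 into a $12,000 phase-out range, leaving 10,800/12,000 of the credit: $5,390 × 10,800/12,000 = $4,851.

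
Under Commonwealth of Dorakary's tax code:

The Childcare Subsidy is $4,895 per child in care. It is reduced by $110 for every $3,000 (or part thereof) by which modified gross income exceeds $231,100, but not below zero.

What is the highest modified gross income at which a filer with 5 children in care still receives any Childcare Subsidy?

Full credit = 5 × $4,895 = $24,475.
After 222 increments the reduction is 222 × $110 = $24,420, leaving $55; one more increment wipes it out. Increment 222 ends at excess 222 × $3,000 = $666,000, so the highest qualifying income is $231,100 + $666,000 = $897,100.

$897,100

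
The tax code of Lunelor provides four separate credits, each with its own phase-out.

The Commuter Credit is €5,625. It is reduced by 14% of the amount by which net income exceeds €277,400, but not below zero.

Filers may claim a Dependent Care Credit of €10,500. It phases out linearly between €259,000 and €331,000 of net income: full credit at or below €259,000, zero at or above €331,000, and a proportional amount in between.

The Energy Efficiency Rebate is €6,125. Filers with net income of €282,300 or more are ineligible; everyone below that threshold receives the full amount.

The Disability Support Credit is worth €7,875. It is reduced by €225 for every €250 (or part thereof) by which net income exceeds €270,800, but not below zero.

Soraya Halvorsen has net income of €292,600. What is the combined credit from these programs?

€9,097

Commuter Credit: 14% of the €15,200 excess over €277,400 is €2,128; credit = €5,625 − €2,128 = €3,497.
Dependent Care Credit: €292,600 is €33,600 into a €72,000 phase-out range, leaving 38,400/72,000 of the credit: €10,500 × 38,400/72,000 = €5,600.
Energy Efficiency Rebate: €292,600 meets or exceeds the €282,300 cutoff, so the credit is €0.
Disability Support Credit: income exceeds €270,800 by €21,800 → 88 increments × €225 = €19,800 ≥ base, so the credit is €0.
Total: €3,497 + €5,600 + €0 + €0 = €9,097.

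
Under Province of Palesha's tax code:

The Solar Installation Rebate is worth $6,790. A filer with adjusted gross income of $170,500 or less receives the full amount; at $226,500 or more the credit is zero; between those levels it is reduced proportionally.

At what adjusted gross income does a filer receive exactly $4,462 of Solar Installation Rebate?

$189,700

$4,462 is 4,462/6,790 of the full $6,790, so 2,328/6,790 of the $56,000 range has been used: income = $170,500 + $56,000 × 2,328/6,790 = $189,700.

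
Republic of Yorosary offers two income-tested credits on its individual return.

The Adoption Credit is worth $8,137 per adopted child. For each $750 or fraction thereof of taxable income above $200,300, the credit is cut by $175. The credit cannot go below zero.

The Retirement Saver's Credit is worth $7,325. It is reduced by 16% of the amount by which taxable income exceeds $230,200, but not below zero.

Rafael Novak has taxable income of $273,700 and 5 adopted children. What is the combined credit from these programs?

$23,900

Adoption Credit: base = 5 × $8,137 = $40,685. income exceeds $200,300 by $73,400, which is 98 full-or-partial $750 increments; reduction = 98 × $175 = $17,150, leaving $23,535.
Retirement Saver's Credit: 16% of the $43,500 excess over $230,200 is $6,960; credit = $7,325 − $6,960 = $365.
Total: $23,535 + $365 = $23,900.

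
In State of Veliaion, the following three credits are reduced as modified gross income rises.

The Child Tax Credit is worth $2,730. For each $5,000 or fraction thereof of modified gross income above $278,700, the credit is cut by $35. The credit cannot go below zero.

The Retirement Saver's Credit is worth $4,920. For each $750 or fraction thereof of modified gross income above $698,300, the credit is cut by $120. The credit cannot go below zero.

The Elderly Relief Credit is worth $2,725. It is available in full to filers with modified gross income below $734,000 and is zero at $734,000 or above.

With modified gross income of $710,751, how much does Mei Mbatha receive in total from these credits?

Child Tax Credit: income exceeds $278,700 by $432,051 → 87 increments × $35 = $3,045 ≥ base, so the credit is $0.
Retirement Saver's Credit: income exceeds $698,300 by $12,451, which is 17 full-or-partial $750 increments; reduction = 17 × $120 = $2,040, leaving $2,880.
Elderly Relief Credit: $710,751 is below the $734,000 cutoff, so the full $2,725 applies.
Total: $0 + $2,880 + $2,725 = $5,605.

$5,605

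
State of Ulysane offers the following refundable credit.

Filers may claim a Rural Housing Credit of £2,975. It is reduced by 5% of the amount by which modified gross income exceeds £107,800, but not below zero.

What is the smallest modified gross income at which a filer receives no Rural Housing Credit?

£167,300

The credit falls by 5% of each pound above £107,800, so it reaches zero when the excess is £2,975 / 5% = £59,500: income = £107,800 + £59,500 = £167,300.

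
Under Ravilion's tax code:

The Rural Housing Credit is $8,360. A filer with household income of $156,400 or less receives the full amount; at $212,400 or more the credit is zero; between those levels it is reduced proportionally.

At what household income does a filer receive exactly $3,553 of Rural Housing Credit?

$188,600

$3,553 is 3,553/8,360 of the full $8,360, so 4,807/8,360 of the $56,000 range has been used: income = $156,400 + $56,000 × 4,807/8,360 = $188,600.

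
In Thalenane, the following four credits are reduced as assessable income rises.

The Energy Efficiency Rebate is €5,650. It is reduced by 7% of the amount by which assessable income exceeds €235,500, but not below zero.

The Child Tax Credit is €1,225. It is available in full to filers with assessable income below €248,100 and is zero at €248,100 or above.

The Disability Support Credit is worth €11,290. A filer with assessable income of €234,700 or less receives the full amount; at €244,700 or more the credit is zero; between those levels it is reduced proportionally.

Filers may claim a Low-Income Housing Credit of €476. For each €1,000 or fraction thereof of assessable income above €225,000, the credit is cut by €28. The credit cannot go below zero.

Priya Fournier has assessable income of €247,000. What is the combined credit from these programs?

€6,070

Energy Efficiency Rebate: 7% of the €11,500 excess over €235,500 is €805; credit = €5,650 − €805 = €4,845.
Child Tax Credit: €247,000 is below the €248,100 cutoff, so the full €1,225 applies.
Disability Support Credit: €247,000 is at or above €244,700, so the credit is €0.
Low-Income Housing Credit: income exceeds €225,000 by €22,000 → 22 increments × €28 = €616 ≥ base, so the credit is €0.
Total: €4,845 + €1,225 + €0 + €0 = €6,070.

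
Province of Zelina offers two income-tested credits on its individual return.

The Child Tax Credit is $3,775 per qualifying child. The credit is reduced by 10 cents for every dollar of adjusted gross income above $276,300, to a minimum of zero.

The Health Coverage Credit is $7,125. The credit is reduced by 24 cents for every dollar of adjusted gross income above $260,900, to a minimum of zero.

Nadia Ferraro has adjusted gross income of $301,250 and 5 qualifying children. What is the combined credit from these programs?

Child Tax Credit: base = 5 × $3,775 = $18,875. 10% of the $24,950 excess over $276,300 is $2,495; credit = $18,875 − $2,495 = $16,380.
Health Coverage Credit: 24% of the $40,350 excess over $260,900 is $9,684 ≥ base, so the credit is $0.
Total: $16,380 + $0 = $16,380.

$16,380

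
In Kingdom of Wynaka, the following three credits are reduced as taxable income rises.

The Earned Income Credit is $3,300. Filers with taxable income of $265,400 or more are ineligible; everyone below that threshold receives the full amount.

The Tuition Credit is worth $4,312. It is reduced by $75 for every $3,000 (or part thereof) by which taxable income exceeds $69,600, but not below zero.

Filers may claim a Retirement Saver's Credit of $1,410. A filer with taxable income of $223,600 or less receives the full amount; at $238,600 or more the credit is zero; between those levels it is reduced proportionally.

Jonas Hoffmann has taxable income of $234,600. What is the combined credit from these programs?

Earned Income Credit: $234,600 is below the $265,400 cutoff, so the full $3,300 applies.
Tuition Credit: income exceeds $69,600 by $165,000, which is 55 full-or-partial $3,000 increments; reduction = 55 × $75 = $4,125, leaving $187.
Retirement Saver's Credit: $234,600 is $11,000 into a $15,000 phase-out range, leaving 4,000/15,000 of the credit: $1,410 × 4,000/15,000 = $376.
Total: $3,300 + $187 + $376 = $3,863.

$3,863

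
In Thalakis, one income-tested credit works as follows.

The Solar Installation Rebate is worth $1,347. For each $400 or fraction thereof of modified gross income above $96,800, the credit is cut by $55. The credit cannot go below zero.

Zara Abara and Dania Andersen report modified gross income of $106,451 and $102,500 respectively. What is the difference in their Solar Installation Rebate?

Zara ($106,451): Solar Installation Rebate: income exceeds $96,800 by $9,651 → 25 increments × $55 = $1,375 ≥ base, so the credit is $0.
Dania ($102,500): Solar Installation Rebate: income exceeds $96,800 by $5,700, which is 15 full-or-partial $400 increments; reduction = 15 × $55 = $825, leaving $522.
Difference: |$0 − $522| = $522.

$522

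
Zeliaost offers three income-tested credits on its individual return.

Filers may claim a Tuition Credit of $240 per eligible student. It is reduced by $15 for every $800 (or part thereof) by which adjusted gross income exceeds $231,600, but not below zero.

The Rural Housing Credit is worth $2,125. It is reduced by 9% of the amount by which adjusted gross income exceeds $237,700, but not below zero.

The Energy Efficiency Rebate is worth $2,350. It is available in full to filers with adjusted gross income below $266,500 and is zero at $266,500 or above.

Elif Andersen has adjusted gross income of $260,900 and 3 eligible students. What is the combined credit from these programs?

$2,552

Tuition Credit: base = 3 × $240 = $720. income exceeds $231,600 by $29,300, which is 37 full-or-partial $800 increments; reduction = 37 × $15 = $555, leaving $165.
Rural Housing Credit: 9% of the $23,200 excess over $237,700 is $2,088; credit = $2,125 − $2,088 = $37.
Energy Efficiency Rebate: $260,900 is below the $266,500 cutoff, so the full $2,350 applies.
Total: $165 + $37 + $2,350 = $2,552.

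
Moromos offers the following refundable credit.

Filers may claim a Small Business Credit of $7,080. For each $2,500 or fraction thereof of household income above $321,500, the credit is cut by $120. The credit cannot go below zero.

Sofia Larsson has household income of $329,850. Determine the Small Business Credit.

Small Business Credit: income exceeds $321,500 by $8,350, which is 4 full-or-partial $2,500 increments; reduction = 4 × $120 = $480, leaving $6,600.

$6,600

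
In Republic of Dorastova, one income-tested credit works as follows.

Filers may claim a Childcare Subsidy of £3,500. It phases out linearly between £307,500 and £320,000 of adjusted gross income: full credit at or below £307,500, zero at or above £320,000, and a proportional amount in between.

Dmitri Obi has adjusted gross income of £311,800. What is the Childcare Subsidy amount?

£2,296

Childcare Subsidy: £311,800 is £4,300 into a £12,500 phase-out range, leaving 8,200/12,500 of the credit: £3,500 × 8,200/12,500 = £2,296.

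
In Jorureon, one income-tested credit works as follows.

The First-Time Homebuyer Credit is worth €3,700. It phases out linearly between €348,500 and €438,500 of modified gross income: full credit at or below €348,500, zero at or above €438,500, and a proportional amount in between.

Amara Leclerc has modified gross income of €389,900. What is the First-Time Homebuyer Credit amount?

First-Time Homebuyer Credit: €389,900 is €41,400 into a €90,000 phase-out range, leaving 48,600/90,000 of the credit: €3,700 × 48,600/90,000 = €1,998.

€1,998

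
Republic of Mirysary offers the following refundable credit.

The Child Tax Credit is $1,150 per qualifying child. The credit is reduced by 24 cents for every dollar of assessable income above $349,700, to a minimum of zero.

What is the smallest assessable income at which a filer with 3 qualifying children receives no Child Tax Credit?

$364,075

Full credit = 3 × $1,150 = $3,450.
The credit falls by 24% of each dollar above $349,700, so it reaches zero when the excess is $3,450 / 24% = $14,375: income = $349,700 + $14,375 = $364,075.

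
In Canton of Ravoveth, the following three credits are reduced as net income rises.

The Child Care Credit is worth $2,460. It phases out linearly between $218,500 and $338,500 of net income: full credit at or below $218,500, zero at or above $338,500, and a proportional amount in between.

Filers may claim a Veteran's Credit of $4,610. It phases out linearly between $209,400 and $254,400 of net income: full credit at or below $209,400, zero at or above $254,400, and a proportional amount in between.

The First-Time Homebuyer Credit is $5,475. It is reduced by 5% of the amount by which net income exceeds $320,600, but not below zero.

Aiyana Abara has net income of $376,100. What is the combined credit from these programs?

Child Care Credit: $376,100 is at or above $338,500, so the credit is $0.
Veteran's Credit: $376,100 is at or above $254,400, so the credit is $0.
First-Time Homebuyer Credit: 5% of the $55,500 excess over $320,600 is $2,775; credit = $5,475 − $2,775 = $2,700.
Total: $0 + $0 + $2,700 = $2,700.

$2,700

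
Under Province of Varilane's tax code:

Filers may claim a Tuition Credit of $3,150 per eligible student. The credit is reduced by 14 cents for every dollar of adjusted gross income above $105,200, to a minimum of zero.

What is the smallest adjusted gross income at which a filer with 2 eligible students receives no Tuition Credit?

$150,200

Full credit = 2 × $3,150 = $6,300.
The credit falls by 14% of each dollar above $105,200, so it reaches zero when the excess is $6,300 / 14% = $45,000: income = $105,200 + $45,000 = $150,200.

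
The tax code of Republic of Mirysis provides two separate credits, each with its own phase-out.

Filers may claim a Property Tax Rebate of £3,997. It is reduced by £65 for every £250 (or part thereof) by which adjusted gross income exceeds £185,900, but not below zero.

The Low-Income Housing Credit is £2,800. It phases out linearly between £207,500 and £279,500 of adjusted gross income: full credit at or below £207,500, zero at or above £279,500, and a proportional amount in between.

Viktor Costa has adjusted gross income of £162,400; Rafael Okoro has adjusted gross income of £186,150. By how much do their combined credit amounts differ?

Viktor (£162,400): Property Tax Rebate: £162,400 is at or below the £185,900 threshold, so the full £3,997 applies. Low-Income Housing Credit: £162,400 is at or below the £207,500 threshold, so the full £2,800 applies. total £3,997 + £2,800 = £6,797
Rafael (£186,150): Property Tax Rebate: income exceeds £185,900 by £250, which is 1 full-or-partial £250 increment; reduction = 1 × £65 = £65, leaving £3,932. Low-Income Housing Credit: £186,150 is at or below the £207,500 threshold, so the full £2,800 applies. total £3,932 + £2,800 = £6,732
Difference: |£6,797 − £6,732| = £65.

£65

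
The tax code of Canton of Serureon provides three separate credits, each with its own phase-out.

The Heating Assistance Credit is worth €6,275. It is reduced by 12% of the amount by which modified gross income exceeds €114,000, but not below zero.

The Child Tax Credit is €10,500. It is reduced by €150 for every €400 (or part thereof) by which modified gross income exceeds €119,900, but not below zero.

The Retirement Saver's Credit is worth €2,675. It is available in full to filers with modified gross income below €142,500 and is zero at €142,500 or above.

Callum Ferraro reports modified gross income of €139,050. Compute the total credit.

Heating Assistance Credit: 12% of the €25,050 excess over €114,000 is €3,006; credit = €6,275 − €3,006 = €3,269.
Child Tax Credit: income exceeds €119,900 by €19,150, which is 48 full-or-partial €400 increments; reduction = 48 × €150 = €7,200, leaving €3,300.
Retirement Saver's Credit: €139,050 is below the €142,500 cutoff, so the full €2,675 applies.
Total: €3,269 + €3,300 + €2,675 = €9,244.

€9,244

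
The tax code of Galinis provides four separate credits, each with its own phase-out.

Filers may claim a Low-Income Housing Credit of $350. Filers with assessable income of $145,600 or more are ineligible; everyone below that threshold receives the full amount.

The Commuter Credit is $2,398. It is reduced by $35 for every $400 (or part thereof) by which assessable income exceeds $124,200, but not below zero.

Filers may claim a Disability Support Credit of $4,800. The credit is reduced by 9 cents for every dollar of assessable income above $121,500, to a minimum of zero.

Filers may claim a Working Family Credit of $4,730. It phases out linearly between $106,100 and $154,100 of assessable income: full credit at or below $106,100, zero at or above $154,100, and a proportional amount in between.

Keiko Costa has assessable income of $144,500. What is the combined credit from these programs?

$4,639

Low-Income Housing Credit: $144,500 is below the $145,600 cutoff, so the full $350 applies.
Commuter Credit: income exceeds $124,200 by $20,300, which is 51 full-or-partial $400 increments; reduction = 51 × $35 = $1,785, leaving $613.
Disability Support Credit: 9% of the $23,000 excess over $121,500 is $2,070; credit = $4,800 − $2,070 = $2,730.
Working Family Credit: $144,500 is $38,400 into a $48,000 phase-out range, leaving 9,600/48,000 of the credit: $4,730 × 9,600/48,000 = $946.
Total: $350 + $613 + $2,730 + $946 = $4,639.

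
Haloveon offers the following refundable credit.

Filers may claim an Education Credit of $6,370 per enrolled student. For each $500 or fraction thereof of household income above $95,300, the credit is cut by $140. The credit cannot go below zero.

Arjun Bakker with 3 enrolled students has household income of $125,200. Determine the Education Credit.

$10,710

Education Credit: base = 3 × $6,370 = $19,110. income exceeds $95,300 by $29,900, which is 60 full-or-partial $500 increments; reduction = 60 × $140 = $8,400, leaving $10,710.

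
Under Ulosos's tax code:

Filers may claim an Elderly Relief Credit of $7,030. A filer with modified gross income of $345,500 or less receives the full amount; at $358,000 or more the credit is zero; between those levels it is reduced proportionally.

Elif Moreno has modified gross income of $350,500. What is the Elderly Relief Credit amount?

Elderly Relief Credit: $350,500 is $5,000 into a $12,500 phase-out range, leaving 7,500/12,500 of the credit: $7,030 × 7,500/12,500 = $4,218.

$4,218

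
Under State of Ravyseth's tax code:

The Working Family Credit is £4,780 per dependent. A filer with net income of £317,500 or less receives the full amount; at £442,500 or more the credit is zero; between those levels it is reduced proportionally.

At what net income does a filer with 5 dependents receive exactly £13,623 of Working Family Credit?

Full credit = 5 × £4,780 = £23,900.
£13,623 is 13,623/23,900 of the full £23,900, so 10,277/23,900 of the £125,000 range has been used: income = £317,500 + £125,000 × 10,277/23,900 = £371,250.

£371,250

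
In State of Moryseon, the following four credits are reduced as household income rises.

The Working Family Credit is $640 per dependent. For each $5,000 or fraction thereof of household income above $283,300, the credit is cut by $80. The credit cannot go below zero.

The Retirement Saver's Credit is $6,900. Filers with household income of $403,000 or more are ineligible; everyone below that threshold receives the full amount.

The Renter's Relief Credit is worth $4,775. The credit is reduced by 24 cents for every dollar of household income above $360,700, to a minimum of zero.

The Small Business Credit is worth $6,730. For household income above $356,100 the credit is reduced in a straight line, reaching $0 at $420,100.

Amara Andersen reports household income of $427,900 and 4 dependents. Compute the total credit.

Working Family Credit: base = 4 × $640 = $2,560. income exceeds $283,300 by $144,600, which is 29 full-or-partial $5,000 increments; reduction = 29 × $80 = $2,320, leaving $240.
Retirement Saver's Credit: $427,900 meets or exceeds the $403,000 cutoff, so the credit is $0.
Renter's Relief Credit: 24% of the $67,200 excess over $360,700 is $16,128 ≥ base, so the credit is $0.
Small Business Credit: $427,900 is at or above $420,100, so the credit is $0.
Total: $240 + $0 + $0 + $0 = $240.

$240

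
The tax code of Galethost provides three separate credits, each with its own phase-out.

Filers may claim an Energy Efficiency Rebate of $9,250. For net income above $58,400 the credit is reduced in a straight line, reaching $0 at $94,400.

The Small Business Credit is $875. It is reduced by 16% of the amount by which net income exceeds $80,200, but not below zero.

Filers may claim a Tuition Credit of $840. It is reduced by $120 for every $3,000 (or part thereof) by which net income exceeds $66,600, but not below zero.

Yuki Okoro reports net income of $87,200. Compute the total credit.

Energy Efficiency Rebate: $87,200 is $28,800 into a $36,000 phase-out range, leaving 7,200/36,000 of the credit: $9,250 × 7,200/36,000 = $1,850.
Small Business Credit: 16% of the $7,000 excess over $80,200 is $1,120 ≥ base, so the credit is $0.
Tuition Credit: income exceeds $66,600 by $20,600 → 7 increments × $120 = $840 ≥ base, so the credit is $0.
Total: $1,850 + $0 + $0 = $1,850.

$1,850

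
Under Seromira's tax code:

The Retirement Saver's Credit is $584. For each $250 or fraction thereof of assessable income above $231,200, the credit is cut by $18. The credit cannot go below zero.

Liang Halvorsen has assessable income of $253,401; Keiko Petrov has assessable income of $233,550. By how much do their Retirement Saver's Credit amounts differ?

$404

Liang ($253,401): Retirement Saver's Credit: income exceeds $231,200 by $22,201 → 89 increments × $18 = $1,602 ≥ base, so the credit is $0.
Keiko ($233,550): Retirement Saver's Credit: income exceeds $231,200 by $2,350, which is 10 full-or-partial $250 increments; reduction = 10 × $18 = $180, leaving $404.
Difference: |$0 − $404| = $404.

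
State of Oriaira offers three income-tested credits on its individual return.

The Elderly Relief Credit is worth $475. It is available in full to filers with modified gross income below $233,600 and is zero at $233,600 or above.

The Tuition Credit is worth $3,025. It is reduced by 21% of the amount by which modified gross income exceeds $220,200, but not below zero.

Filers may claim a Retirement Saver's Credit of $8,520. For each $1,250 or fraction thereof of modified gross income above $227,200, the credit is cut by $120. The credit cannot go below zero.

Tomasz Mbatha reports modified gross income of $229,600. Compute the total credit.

$9,806

Elderly Relief Credit: $229,600 is below the $233,600 cutoff, so the full $475 applies.
Tuition Credit: 21% of the $9,400 excess over $220,200 is $1,974; credit = $3,025 − $1,974 = $1,051.
Retirement Saver's Credit: income exceeds $227,200 by $2,400, which is 2 full-or-partial $1,250 increments; reduction = 2 × $120 = $240, leaving $8,280.
Total: $475 + $1,051 + $8,280 = $9,806.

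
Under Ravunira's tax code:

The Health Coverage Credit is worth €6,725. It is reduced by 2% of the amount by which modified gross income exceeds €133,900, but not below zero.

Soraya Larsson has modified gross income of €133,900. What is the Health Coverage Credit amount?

Health Coverage Credit: €133,900 is at or below the €133,900 threshold, so the full €6,725 applies.

€6,725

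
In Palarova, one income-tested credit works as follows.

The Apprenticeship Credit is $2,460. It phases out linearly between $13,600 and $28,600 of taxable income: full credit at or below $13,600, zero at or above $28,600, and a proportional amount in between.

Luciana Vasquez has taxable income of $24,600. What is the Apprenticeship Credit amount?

$656

Apprenticeship Credit: $24,600 is $11,000 into a $15,000 phase-out range, leaving 4,000/15,000 of the credit: $2,460 × 4,000/15,000 = $656.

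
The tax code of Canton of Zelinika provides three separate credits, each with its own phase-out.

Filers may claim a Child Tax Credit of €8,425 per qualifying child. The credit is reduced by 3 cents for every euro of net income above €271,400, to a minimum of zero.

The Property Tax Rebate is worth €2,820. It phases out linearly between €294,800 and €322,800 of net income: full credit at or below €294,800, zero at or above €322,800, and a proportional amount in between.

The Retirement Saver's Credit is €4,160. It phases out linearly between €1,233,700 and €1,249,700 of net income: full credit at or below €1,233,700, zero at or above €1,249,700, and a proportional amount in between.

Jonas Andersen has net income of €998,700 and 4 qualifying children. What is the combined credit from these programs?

€16,041

Child Tax Credit: base = 4 × €8,425 = €33,700. 3% of the €727,300 excess over €271,400 is €21,819; credit = €33,700 − €21,819 = €11,881.
Property Tax Rebate: €998,700 is at or above €322,800, so the credit is €0.
Retirement Saver's Credit: €998,700 is at or below the €1,233,700 threshold, so the full €4,160 applies.
Total: €11,881 + €0 + €4,160 = €16,041.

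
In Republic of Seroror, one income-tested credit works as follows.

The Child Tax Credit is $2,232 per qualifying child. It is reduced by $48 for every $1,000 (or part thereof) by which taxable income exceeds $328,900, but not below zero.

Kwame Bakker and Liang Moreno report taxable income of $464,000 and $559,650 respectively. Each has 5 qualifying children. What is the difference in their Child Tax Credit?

Kwame ($464,000): Child Tax Credit: base = 5 × $2,232 = $11,160. income exceeds $328,900 by $135,100, which is 136 full-or-partial $1,000 increments; reduction = 136 × $48 = $6,528, leaving $4,632.
Liang ($559,650): Child Tax Credit: base = 5 × $2,232 = $11,160. income exceeds $328,900 by $230,750, which is 231 full-or-partial $1,000 increments; reduction = 231 × $48 = $11,088, leaving $72.
Difference: |$4,632 − $72| = $4,560.

$4,560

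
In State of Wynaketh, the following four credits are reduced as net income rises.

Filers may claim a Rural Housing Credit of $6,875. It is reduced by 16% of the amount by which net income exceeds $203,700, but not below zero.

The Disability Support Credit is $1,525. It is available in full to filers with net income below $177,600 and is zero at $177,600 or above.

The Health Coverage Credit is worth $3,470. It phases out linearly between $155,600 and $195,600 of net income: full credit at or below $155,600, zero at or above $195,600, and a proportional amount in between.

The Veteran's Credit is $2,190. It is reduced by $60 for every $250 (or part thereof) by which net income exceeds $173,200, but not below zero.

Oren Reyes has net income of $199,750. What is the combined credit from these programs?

Rural Housing Credit: $199,750 is at or below the $203,700 threshold, so the full $6,875 applies.
Disability Support Credit: $199,750 meets or exceeds the $177,600 cutoff, so the credit is $0.
Health Coverage Credit: $199,750 is at or above $195,600, so the credit is $0.
Veteran's Credit: income exceeds $173,200 by $26,550 → 107 increments × $60 = $6,420 ≥ base, so the credit is $0.
Total: $6,875 + $0 + $0 + $0 = $6,875.

$6,875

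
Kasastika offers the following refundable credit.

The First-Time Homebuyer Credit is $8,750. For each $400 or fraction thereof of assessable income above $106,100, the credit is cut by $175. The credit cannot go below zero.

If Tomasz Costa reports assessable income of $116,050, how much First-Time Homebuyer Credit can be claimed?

$4,375

First-Time Homebuyer Credit: income exceeds $106,100 by $9,950, which is 25 full-or-partial $400 increments; reduction = 25 × $175 = $4,375, leaving $4,375.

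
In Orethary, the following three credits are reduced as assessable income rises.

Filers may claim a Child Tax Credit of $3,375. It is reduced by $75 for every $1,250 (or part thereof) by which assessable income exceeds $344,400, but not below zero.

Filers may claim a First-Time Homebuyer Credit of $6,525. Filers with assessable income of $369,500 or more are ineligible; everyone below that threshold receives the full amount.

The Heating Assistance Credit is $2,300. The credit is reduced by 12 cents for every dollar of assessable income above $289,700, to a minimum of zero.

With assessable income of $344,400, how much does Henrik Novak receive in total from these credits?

Child Tax Credit: $344,400 is at or below the $344,400 threshold, so the full $3,375 applies.
First-Time Homebuyer Credit: $344,400 is below the $369,500 cutoff, so the full $6,525 applies.
Heating Assistance Credit: 12% of the $54,700 excess over $289,700 is $6,564 ≥ base, so the credit is $0.
Total: $3,375 + $6,525 + $0 = $9,900.

$9,900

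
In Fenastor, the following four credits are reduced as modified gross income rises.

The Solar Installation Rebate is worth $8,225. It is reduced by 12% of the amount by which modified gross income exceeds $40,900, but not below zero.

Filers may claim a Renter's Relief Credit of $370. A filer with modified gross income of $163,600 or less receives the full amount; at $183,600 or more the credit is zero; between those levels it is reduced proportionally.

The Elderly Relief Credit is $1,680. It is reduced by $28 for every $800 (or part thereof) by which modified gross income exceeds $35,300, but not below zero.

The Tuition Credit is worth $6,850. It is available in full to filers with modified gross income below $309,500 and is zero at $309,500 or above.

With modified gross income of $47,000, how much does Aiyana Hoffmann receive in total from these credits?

Solar Installation Rebate: 12% of the $6,100 excess over $40,900 is $732; credit = $8,225 − $732 = $7,493.
Renter's Relief Credit: $47,000 is at or below the $163,600 threshold, so the full $370 applies.
Elderly Relief Credit: income exceeds $35,300 by $11,700, which is 15 full-or-partial $800 increments; reduction = 15 × $28 = $420, leaving $1,260.
Tuition Credit: $47,000 is below the $309,500 cutoff, so the full $6,850 applies.
Total: $7,493 + $370 + $1,260 + $6,850 = $15,973.

$15,973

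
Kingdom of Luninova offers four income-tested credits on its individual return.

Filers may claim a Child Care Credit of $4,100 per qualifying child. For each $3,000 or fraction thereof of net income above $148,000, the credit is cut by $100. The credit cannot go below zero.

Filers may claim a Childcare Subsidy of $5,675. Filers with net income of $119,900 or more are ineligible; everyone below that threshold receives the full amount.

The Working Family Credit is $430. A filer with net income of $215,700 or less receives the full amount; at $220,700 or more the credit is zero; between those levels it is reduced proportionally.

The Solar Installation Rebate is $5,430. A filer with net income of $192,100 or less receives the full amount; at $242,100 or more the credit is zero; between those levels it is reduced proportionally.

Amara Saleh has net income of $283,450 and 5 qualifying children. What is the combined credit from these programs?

Child Care Credit: base = 5 × $4,100 = $20,500. income exceeds $148,000 by $135,450, which is 46 full-or-partial $3,000 increments; reduction = 46 × $100 = $4,600, leaving $15,900.
Childcare Subsidy: $283,450 meets or exceeds the $119,900 cutoff, so the credit is $0.
Working Family Credit: $283,450 is at or above $220,700, so the credit is $0.
Solar Installation Rebate: $283,450 is at or above $242,100, so the credit is $0.
Total: $15,900 + $0 + $0 + $0 = $15,900.

$15,900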